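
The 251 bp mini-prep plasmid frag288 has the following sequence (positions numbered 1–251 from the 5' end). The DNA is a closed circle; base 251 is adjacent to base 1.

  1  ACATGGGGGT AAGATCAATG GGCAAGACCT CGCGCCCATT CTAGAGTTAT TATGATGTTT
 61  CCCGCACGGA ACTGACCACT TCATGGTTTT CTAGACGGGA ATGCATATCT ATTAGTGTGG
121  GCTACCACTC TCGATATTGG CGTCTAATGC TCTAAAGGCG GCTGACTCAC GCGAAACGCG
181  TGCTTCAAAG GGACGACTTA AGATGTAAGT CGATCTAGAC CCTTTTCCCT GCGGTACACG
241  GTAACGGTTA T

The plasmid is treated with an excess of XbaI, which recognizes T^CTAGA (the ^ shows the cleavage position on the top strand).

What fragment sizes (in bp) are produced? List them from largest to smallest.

124, 77, 50 bp

XbaI sites (TCTAGA) start at positions 40, 90, 214.
XbaI cuts after the first base of each site, so after positions 40, 90, 214.
Circular molecule, 3 cuts → 3 fragments:
  41–90 → 50 bp
  91–214 → 124 bp
  215–251 then 1–40 → 37 + 40 = 77 bp
Sorted largest to smallest: 124, 77, 50 bp.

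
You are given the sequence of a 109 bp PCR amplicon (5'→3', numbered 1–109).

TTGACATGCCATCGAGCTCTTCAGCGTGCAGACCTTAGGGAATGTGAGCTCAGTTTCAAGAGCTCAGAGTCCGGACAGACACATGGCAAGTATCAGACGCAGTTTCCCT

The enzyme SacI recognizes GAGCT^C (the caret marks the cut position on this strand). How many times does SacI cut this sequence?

3

GAGCTC occurs starting at positions 14, 46, 60.
SacI cuts at 3 sites.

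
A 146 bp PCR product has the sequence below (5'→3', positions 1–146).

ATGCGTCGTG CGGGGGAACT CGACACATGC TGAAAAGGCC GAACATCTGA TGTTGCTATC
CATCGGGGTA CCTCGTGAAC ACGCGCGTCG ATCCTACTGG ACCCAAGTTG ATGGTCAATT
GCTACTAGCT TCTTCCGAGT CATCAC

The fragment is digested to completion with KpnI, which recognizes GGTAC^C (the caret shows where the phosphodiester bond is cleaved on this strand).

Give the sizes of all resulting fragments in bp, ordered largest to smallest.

75, 71 bp

The KpnI site (GGTACC) starts at position 67.
KpnI cuts after base 5 of each site (before the last base), so after position 71.
Linear molecule, 1 cut → 2 fragments:
  1–71 → 71 bp
  72–146 → 75 bp
Sorted largest to smallest: 75, 71 bp.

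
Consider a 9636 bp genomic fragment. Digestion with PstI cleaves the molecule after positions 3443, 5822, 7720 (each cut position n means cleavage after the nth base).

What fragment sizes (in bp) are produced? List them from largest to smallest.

3443, 2379, 1916, 1898 bp

Linear molecule, 3 cuts → 4 fragments:
  3443 − 0 = 3443 bp
  5822 − 3443 = 2379 bp
  7720 − 5822 = 1898 bp
  9636 − 7720 = 1916 bp
Sorted largest to smallest: 3443, 2379, 1916, 1898 bp.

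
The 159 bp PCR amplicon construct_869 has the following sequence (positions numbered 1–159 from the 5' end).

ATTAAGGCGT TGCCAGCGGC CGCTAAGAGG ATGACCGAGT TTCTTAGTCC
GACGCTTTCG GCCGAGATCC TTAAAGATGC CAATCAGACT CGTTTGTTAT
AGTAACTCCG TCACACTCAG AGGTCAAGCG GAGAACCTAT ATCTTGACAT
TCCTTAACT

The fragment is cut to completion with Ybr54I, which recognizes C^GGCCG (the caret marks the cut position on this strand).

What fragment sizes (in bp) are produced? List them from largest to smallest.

100, 42, 17 bp

Ybr54I sites (CGGCCG) start at positions 17, 59.
Ybr54I cuts after the first base of each site, so after positions 17, 59.
Linear molecule, 2 cuts → 3 fragments:
  1–17 → 17 bp
  18–59 → 42 bp
  60–159 → 100 bp
Sorted largest to smallest: 100, 42, 17 bp.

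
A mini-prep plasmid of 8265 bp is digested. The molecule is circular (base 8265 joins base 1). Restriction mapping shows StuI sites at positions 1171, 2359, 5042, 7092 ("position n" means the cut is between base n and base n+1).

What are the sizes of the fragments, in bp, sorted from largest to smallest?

Circular molecule, 4 cuts → 4 fragments:
  2359 − 1171 = 1188 bp
  5042 − 2359 = 2683 bp
  7092 − 5042 = 2050 bp
  wrap: 8265 − 7092 + 1171 = 2344 bp
Sorted largest to smallest: 2683, 2344, 2050, 1188 bp.

2683, 2344, 2050, 1188 bp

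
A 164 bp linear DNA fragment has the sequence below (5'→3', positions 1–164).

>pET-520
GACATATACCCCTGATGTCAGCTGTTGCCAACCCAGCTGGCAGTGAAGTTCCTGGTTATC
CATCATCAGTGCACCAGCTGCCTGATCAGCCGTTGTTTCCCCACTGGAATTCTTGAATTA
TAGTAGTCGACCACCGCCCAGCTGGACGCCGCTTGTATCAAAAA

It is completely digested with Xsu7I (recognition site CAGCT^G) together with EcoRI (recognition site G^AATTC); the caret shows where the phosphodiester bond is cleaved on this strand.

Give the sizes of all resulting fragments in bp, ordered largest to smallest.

41, 36, 28, 23, 21, 15 bp

Xsu7I sites (CAGCTG) start at positions 19, 34, 75, 139.
Xsu7I cuts after base 5 of each site (before the last base), so after positions 23, 38, 79, 143.
The EcoRI site (GAATTC) starts at position 107.
EcoRI cuts after the first base of each site, so after position 107.
Combined cut positions: 23, 38, 79, 107, 143.
Linear molecule, 5 cuts → 6 fragments:
  1–23 → 23 bp
  24–38 → 15 bp
  39–79 → 41 bp
  80–107 → 28 bp
  108–143 → 36 bp
  144–164 → 21 bp
Sorted largest to smallest: 41, 36, 28, 23, 21, 15 bp.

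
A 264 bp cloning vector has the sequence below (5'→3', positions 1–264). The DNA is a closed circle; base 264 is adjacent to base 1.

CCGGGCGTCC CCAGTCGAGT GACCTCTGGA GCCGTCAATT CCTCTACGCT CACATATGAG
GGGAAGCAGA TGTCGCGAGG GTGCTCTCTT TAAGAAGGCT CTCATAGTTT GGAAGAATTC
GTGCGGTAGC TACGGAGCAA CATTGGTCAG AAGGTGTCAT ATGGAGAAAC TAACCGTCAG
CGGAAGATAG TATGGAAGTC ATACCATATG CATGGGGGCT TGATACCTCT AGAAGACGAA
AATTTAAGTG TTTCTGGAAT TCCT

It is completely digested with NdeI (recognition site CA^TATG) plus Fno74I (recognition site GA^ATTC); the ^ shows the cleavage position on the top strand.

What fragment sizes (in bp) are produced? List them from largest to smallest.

NdeI sites (CATATG) start at positions 53, 158, 205.
NdeI cuts after base 2 of each site, so after positions 54, 159, 206.
Fno74I sites (GAATTC) start at positions 115, 257.
Fno74I cuts after base 2 of each site, so after positions 116, 258.
Combined cut positions: 54, 116, 159, 206, 258.
Circular molecule, 5 cuts → 5 fragments:
  55–116 → 62 bp
  117–159 → 43 bp
  160–206 → 47 bp
  207–258 → 52 bp
  259–264 then 1–54 → 6 + 54 = 60 bp
Sorted largest to smallest: 62, 60, 52, 47, 43 bp.

62, 60, 52, 47, 43 bp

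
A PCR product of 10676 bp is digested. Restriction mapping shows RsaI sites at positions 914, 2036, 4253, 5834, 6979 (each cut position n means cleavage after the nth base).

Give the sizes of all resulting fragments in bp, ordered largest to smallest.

Linear molecule, 5 cuts → 6 fragments:
  914 − 0 = 914 bp
  2036 − 914 = 1122 bp
  4253 − 2036 = 2217 bp
  5834 − 4253 = 1581 bp
  6979 − 5834 = 1145 bp
  10676 − 6979 = 3697 bp
Sorted largest to smallest: 3697, 2217, 1581, 1145, 1122, 914 bp.

3697, 2217, 1581, 1145, 1122, 914 bp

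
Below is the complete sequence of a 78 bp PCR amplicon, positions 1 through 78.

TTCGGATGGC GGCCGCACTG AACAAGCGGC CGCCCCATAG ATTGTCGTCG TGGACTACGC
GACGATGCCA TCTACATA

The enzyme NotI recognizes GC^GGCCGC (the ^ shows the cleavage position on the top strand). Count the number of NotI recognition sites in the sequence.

GCGGCCGC occurs starting at positions 9, 26.
NotI cuts at 2 sites.

2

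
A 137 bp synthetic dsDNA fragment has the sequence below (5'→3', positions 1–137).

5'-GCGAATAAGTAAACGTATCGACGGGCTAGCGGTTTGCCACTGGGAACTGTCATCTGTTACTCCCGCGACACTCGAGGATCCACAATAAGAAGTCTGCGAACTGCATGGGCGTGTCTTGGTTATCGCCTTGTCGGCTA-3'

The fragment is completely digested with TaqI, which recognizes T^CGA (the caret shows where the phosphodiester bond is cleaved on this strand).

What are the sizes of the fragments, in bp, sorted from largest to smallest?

65, 54, 18 bp

TaqI sites (TCGA) start at positions 18, 72.
TaqI cuts after the first base of each site, so after positions 18, 72.
Linear molecule, 2 cuts → 3 fragments:
  1–18 → 18 bp
  19–72 → 54 bp
  73–137 → 65 bp
Sorted largest to smallest: 65, 54, 18 bp.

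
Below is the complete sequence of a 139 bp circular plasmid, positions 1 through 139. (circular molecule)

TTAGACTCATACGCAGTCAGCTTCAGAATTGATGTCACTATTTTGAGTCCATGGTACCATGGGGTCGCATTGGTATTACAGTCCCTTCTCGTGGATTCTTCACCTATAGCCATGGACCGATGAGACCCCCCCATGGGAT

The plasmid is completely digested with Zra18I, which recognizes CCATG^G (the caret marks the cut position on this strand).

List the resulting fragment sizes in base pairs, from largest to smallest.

57, 53, 21, 8 bp

Zra18I sites (CCATGG) start at positions 49, 57, 110, 131.
Zra18I cuts after base 5 of each site (before the last base), so after positions 53, 61, 114, 135.
Circular molecule, 4 cuts → 4 fragments:
  54–61 → 8 bp
  62–114 → 53 bp
  115–135 → 21 bp
  136–139 then 1–53 → 4 + 53 = 57 bp
Sorted largest to smallest: 57, 53, 21, 8 bp.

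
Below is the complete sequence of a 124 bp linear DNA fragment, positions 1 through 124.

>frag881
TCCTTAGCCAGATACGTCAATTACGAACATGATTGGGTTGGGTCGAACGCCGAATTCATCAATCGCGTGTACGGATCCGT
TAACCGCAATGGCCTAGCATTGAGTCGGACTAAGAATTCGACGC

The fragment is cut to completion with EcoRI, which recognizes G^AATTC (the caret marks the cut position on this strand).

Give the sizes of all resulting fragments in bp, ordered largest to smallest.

EcoRI sites (GAATTC) start at positions 52, 114.
EcoRI cuts after the first base of each site, so after positions 52, 114.
Linear molecule, 2 cuts → 3 fragments:
  1–52 → 52 bp
  53–114 → 62 bp
  115–124 → 10 bp
Sorted largest to smallest: 62, 52, 10 bp.

62, 52, 10 bp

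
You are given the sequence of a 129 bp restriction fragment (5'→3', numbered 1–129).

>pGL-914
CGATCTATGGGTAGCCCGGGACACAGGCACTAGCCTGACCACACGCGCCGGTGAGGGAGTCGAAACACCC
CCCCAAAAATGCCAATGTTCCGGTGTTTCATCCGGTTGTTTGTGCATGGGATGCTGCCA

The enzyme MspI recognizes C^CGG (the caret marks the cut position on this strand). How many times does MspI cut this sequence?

CCGG occurs starting at positions 16, 48, 90, 102.
MspI cuts at 4 sites.

4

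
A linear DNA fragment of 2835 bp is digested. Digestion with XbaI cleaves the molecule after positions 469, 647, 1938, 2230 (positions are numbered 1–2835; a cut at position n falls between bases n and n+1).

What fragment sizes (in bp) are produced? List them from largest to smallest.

Linear molecule, 4 cuts → 5 fragments:
  469 − 0 = 469 bp
  647 − 469 = 178 bp
  1938 − 647 = 1291 bp
  2230 − 1938 = 292 bp
  2835 − 2230 = 605 bp
Sorted largest to smallest: 1291, 605, 469, 292, 178 bp.

1291, 605, 469, 292, 178 bp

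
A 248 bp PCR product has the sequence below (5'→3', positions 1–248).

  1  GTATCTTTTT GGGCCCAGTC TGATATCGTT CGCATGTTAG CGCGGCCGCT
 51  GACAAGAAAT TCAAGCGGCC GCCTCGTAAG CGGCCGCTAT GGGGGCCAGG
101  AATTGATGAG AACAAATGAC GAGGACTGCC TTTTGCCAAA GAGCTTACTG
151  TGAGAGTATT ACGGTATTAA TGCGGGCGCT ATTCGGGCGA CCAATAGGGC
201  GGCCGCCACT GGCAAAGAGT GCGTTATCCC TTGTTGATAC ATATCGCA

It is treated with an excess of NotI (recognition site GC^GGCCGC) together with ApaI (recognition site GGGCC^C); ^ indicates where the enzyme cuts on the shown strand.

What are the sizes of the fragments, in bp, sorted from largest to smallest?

119, 48, 28, 23, 15, 15 bp

NotI sites (GCGGCCGC) start at positions 42, 65, 80, 199.
NotI cuts after base 2 of each site, so after positions 43, 66, 81, 200.
The ApaI site (GGGCCC) starts at position 11.
ApaI cuts after base 5 of each site (before the last base), so after position 15.
Combined cut positions: 15, 43, 66, 81, 200.
Linear molecule, 5 cuts → 6 fragments:
  1–15 → 15 bp
  16–43 → 28 bp
  44–66 → 23 bp
  67–81 → 15 bp
  82–200 → 119 bp
  201–248 → 48 bp
Sorted largest to smallest: 119, 48, 28, 23, 15, 15 bp.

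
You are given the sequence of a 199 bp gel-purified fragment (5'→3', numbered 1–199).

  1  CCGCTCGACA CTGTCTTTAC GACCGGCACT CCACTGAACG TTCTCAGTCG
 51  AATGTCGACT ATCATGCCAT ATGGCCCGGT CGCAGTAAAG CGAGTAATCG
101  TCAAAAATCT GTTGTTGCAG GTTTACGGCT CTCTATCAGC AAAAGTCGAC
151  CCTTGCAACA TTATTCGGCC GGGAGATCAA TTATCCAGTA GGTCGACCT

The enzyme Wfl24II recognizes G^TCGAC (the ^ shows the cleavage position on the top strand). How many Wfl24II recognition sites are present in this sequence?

3

GTCGAC occurs starting at positions 54, 145, 192.
Wfl24II cuts at 3 sites.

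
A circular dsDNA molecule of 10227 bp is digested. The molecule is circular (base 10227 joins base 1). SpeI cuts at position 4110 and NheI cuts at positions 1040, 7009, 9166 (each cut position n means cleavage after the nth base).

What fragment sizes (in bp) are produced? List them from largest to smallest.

Combined cut positions (sorted): 1040, 4110, 7009, 9166.
Circular molecule, 4 cuts → 4 fragments:
  4110 − 1040 = 3070 bp
  7009 − 4110 = 2899 bp
  9166 − 7009 = 2157 bp
  wrap: 10227 − 9166 + 1040 = 2101 bp
Sorted largest to smallest: 3070, 2899, 2157, 2101 bp.

3070, 2899, 2157, 2101 bp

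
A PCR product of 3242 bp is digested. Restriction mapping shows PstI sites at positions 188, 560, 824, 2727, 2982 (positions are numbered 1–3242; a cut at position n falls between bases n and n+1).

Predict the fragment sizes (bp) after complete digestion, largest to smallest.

1903, 372, 264, 260, 255, 188 bp

Linear molecule, 5 cuts → 6 fragments:
  188 − 0 = 188 bp
  560 − 188 = 372 bp
  824 − 560 = 264 bp
  2727 − 824 = 1903 bp
  2982 − 2727 = 255 bp
  3242 − 2982 = 260 bp
Sorted largest to smallest: 1903, 372, 264, 260, 255, 188 bp.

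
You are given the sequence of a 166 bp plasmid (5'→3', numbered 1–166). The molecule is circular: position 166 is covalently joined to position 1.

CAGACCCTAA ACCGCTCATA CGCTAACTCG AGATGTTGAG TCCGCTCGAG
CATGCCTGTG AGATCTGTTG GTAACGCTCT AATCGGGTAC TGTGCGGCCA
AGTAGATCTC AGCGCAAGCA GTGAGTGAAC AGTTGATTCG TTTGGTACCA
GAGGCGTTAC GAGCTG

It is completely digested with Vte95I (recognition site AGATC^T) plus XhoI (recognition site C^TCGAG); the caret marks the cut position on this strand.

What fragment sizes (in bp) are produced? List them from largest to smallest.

Vte95I sites (AGATCT) start at positions 61, 104.
Vte95I cuts after base 5 of each site (before the last base), so after positions 65, 108.
XhoI sites (CTCGAG) start at positions 27, 45.
XhoI cuts after the first base of each site, so after positions 27, 45.
Combined cut positions: 27, 45, 65, 108.
Circular molecule, 4 cuts → 4 fragments:
  28–45 → 18 bp
  46–65 → 20 bp
  66–108 → 43 bp
  109–166 then 1–27 → 58 + 27 = 85 bp
Sorted largest to smallest: 85, 43, 20, 18 bp.

85, 43, 20, 18 bp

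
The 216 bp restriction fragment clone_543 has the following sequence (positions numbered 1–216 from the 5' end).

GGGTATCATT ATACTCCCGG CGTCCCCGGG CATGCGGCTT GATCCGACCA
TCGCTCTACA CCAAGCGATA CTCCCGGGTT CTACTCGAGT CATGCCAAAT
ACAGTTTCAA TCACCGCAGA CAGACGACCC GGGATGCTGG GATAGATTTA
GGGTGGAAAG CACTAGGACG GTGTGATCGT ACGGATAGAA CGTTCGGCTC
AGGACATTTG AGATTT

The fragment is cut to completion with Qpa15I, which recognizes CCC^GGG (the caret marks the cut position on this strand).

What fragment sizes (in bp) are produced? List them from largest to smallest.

86, 55, 48, 27 bp

Qpa15I sites (CCCGGG) start at positions 25, 73, 128.
Qpa15I cuts after base 3 of each site, so after positions 27, 75, 130.
Linear molecule, 3 cuts → 4 fragments:
  1–27 → 27 bp
  28–75 → 48 bp
  76–130 → 55 bp
  131–216 → 86 bp
Sorted largest to smallest: 86, 55, 48, 27 bp.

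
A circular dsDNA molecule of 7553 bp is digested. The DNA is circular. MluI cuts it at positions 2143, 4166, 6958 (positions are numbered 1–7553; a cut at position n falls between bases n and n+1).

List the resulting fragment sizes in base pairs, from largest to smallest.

Circular molecule, 3 cuts → 3 fragments:
  4166 − 2143 = 2023 bp
  6958 − 4166 = 2792 bp
  wrap: 7553 − 6958 + 2143 = 2738 bp
Sorted largest to smallest: 2792, 2738, 2023 bp.

2792, 2738, 2023 bp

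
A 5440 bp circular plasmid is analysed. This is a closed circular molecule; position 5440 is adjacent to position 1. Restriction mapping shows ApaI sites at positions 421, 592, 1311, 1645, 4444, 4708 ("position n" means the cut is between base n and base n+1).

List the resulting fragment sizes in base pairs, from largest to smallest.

2799, 1153, 719, 334, 264, 171 bp

Circular molecule, 6 cuts → 6 fragments:
  592 − 421 = 171 bp
  1311 − 592 = 719 bp
  1645 − 1311 = 334 bp
  4444 − 1645 = 2799 bp
  4708 − 4444 = 264 bp
  wrap: 5440 − 4708 + 421 = 1153 bp
Sorted largest to smallest: 2799, 1153, 719, 334, 264, 171 bp.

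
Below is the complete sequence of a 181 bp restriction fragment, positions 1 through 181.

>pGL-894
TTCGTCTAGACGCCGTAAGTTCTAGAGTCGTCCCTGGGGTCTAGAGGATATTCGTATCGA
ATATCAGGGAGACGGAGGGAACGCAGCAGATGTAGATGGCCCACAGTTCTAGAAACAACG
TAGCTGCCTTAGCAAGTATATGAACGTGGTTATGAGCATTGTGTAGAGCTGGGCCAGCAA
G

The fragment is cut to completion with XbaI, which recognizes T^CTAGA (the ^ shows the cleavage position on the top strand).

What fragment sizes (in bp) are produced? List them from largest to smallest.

73, 68, 19, 16, 5 bp

XbaI sites (TCTAGA) start at positions 5, 21, 40, 108.
XbaI cuts after the first base of each site, so after positions 5, 21, 40, 108.
Linear molecule, 4 cuts → 5 fragments:
  1–5 → 5 bp
  6–21 → 16 bp
  22–40 → 19 bp
  41–108 → 68 bp
  109–181 → 73 bp
Sorted largest to smallest: 73, 68, 19, 16, 5 bp.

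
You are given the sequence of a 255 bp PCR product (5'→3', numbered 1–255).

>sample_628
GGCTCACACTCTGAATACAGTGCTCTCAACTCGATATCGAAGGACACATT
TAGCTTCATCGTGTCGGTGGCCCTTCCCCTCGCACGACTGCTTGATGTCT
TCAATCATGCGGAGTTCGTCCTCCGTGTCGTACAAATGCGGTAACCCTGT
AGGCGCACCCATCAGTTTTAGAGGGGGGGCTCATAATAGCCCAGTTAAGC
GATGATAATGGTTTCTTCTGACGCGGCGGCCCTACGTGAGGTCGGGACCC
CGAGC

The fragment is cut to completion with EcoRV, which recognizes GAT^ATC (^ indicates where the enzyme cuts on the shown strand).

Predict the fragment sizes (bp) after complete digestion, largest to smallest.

The EcoRV site (GATATC) starts at position 33.
EcoRV cuts after base 3 of each site, so after position 35.
Linear molecule, 1 cut → 2 fragments:
  1–35 → 35 bp
  36–255 → 220 bp
Sorted largest to smallest: 220, 35 bp.

220, 35 bp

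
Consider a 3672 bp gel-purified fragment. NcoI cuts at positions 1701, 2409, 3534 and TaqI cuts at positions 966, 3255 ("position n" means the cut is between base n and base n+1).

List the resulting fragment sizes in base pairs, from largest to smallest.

Combined cut positions (sorted): 966, 1701, 2409, 3255, 3534.
Linear molecule, 5 cuts → 6 fragments:
  966 − 0 = 966 bp
  1701 − 966 = 735 bp
  2409 − 1701 = 708 bp
  3255 − 2409 = 846 bp
  3534 − 3255 = 279 bp
  3672 − 3534 = 138 bp
Sorted largest to smallest: 966, 846, 735, 708, 279, 138 bp.

966, 846, 735, 708, 279, 138 bp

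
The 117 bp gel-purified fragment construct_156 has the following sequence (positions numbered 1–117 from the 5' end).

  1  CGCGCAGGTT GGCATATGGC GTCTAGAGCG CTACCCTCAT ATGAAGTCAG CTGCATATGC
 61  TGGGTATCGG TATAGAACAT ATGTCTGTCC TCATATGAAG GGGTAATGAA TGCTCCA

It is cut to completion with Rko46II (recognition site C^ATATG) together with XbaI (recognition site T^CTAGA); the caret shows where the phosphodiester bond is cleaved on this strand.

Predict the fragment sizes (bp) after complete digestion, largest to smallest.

25, 24, 16, 16, 14, 13, 9 bp

Rko46II sites (CATATG) start at positions 13, 38, 54, 78, 92.
Rko46II cuts after the first base of each site, so after positions 13, 38, 54, 78, 92.
The XbaI site (TCTAGA) starts at position 22.
XbaI cuts after the first base of each site, so after position 22.
Combined cut positions: 13, 22, 38, 54, 78, 92.
Linear molecule, 6 cuts → 7 fragments:
  1–13 → 13 bp
  14–22 → 9 bp
  23–38 → 16 bp
  39–54 → 16 bp
  55–78 → 24 bp
  79–92 → 14 bp
  93–117 → 25 bp
Sorted largest to smallest: 25, 24, 16, 16, 14, 13, 9 bp.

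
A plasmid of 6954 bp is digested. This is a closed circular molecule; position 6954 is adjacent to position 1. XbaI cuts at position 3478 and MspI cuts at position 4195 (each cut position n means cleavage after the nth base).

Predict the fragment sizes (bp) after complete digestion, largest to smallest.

6237, 717 bp

Combined cut positions (sorted): 3478, 4195.
Circular molecule, 2 cuts → 2 fragments:
  4195 − 3478 = 717 bp
  wrap: 6954 − 4195 + 3478 = 6237 bp
Sorted largest to smallest: 6237, 717 bp.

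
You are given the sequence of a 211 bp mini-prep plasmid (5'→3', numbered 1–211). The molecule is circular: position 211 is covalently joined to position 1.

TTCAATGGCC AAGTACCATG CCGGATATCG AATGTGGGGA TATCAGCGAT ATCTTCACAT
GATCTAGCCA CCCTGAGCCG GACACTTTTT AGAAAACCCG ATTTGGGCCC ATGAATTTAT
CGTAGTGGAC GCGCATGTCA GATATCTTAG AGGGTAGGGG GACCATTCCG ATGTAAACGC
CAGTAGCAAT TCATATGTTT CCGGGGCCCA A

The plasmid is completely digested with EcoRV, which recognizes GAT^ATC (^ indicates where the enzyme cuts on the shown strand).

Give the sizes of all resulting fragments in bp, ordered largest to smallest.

EcoRV sites (GATATC) start at positions 24, 39, 48, 141.
EcoRV cuts after base 3 of each site, so after positions 26, 41, 50, 143.
Circular molecule, 4 cuts → 4 fragments:
  27–41 → 15 bp
  42–50 → 9 bp
  51–143 → 93 bp
  144–211 then 1–26 → 68 + 26 = 94 bp
Sorted largest to smallest: 94, 93, 15, 9 bp.

94, 93, 15, 9 bp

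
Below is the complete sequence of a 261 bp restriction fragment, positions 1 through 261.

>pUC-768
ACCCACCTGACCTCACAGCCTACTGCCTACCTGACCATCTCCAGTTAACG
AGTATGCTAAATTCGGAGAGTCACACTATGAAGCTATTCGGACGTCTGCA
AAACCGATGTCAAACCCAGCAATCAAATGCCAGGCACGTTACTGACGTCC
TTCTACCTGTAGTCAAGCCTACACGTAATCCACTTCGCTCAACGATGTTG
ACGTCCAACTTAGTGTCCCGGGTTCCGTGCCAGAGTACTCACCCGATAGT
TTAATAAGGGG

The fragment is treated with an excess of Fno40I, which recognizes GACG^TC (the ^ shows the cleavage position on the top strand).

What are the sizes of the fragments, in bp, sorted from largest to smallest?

Fno40I sites (GACGTC) start at positions 91, 144, 200.
Fno40I cuts after base 4 of each site, so after positions 94, 147, 203.
Linear molecule, 3 cuts → 4 fragments:
  1–94 → 94 bp
  95–147 → 53 bp
  148–203 → 56 bp
  204–261 → 58 bp
Sorted largest to smallest: 94, 58, 56, 53 bp.

94, 58, 56, 53 bp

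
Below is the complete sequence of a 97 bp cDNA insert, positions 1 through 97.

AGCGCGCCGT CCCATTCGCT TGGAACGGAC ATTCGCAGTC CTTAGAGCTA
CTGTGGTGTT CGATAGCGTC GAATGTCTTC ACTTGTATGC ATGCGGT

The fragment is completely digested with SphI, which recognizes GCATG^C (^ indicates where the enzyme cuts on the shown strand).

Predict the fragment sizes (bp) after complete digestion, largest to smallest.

The SphI site (GCATGC) starts at position 89.
SphI cuts after base 5 of each site (before the last base), so after position 93.
Linear molecule, 1 cut → 2 fragments:
  1–93 → 93 bp
  94–97 → 4 bp
Sorted largest to smallest: 93, 4 bp.

93, 4 bp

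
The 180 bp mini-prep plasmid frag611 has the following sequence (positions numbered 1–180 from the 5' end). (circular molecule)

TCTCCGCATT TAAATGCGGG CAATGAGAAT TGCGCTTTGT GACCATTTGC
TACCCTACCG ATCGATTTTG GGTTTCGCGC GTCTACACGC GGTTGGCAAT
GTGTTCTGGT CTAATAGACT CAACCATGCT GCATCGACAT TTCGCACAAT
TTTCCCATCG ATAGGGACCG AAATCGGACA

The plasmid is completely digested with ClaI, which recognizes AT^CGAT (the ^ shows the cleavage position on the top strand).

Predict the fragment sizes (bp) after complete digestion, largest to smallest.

96, 84 bp

ClaI sites (ATCGAT) start at positions 61, 157.
ClaI cuts after base 2 of each site, so after positions 62, 158.
Circular molecule, 2 cuts → 2 fragments:
  63–158 → 96 bp
  159–180 then 1–62 → 22 + 62 = 84 bp
Sorted largest to smallest: 96, 84 bp.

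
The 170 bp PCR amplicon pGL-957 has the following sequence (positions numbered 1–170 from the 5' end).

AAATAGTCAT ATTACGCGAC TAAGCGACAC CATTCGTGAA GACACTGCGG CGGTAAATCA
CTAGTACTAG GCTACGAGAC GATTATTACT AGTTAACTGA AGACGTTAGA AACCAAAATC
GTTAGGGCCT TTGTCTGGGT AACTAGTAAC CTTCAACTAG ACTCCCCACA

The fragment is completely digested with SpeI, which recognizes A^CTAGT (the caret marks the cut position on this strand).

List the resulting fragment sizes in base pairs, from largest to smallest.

SpeI sites (ACTAGT) start at positions 60, 88, 142.
SpeI cuts after the first base of each site, so after positions 60, 88, 142.
Linear molecule, 3 cuts → 4 fragments:
  1–60 → 60 bp
  61–88 → 28 bp
  89–142 → 54 bp
  143–170 → 28 bp
Sorted largest to smallest: 60, 54, 28, 28 bp.

60, 54, 28, 28 bp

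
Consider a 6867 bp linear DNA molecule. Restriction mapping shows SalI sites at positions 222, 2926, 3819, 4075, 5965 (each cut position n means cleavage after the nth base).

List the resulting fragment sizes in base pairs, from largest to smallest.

Linear molecule, 5 cuts → 6 fragments:
  222 − 0 = 222 bp
  2926 − 222 = 2704 bp
  3819 − 2926 = 893 bp
  4075 − 3819 = 256 bp
  5965 − 4075 = 1890 bp
  6867 − 5965 = 902 bp
Sorted largest to smallest: 2704, 1890, 902, 893, 256, 222 bp.

2704, 1890, 902, 893, 256, 222 bp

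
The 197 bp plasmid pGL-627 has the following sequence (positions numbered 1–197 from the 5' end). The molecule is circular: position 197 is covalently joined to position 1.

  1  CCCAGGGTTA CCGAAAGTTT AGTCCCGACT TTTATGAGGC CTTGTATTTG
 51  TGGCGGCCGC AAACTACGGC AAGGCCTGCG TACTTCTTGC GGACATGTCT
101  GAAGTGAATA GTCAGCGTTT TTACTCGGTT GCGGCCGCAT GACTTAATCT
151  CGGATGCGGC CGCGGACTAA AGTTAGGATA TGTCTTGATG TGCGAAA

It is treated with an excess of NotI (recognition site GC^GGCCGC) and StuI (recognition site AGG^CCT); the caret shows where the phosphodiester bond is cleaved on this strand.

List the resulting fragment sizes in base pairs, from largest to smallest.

NotI sites (GCGGCCGC) start at positions 53, 131, 156.
NotI cuts after base 2 of each site, so after positions 54, 132, 157.
StuI sites (AGGCCT) start at positions 37, 72.
StuI cuts after base 3 of each site, so after positions 39, 74.
Combined cut positions: 39, 54, 74, 132, 157.
Circular molecule, 5 cuts → 5 fragments:
  40–54 → 15 bp
  55–74 → 20 bp
  75–132 → 58 bp
  133–157 → 25 bp
  158–197 then 1–39 → 40 + 39 = 79 bp
Sorted largest to smallest: 79, 58, 25, 20, 15 bp.

79, 58, 25, 20, 15 bp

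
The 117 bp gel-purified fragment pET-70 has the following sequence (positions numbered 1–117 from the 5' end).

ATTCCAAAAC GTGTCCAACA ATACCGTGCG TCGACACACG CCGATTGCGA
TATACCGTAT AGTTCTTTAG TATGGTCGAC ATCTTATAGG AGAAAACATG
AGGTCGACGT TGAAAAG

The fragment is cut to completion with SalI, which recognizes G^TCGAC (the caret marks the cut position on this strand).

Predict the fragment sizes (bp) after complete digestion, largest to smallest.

45, 30, 28, 14 bp

SalI sites (GTCGAC) start at positions 30, 75, 103.
SalI cuts after the first base of each site, so after positions 30, 75, 103.
Linear molecule, 3 cuts → 4 fragments:
  1–30 → 30 bp
  31–75 → 45 bp
  76–103 → 28 bp
  104–117 → 14 bp
Sorted largest to smallest: 45, 30, 28, 14 bp.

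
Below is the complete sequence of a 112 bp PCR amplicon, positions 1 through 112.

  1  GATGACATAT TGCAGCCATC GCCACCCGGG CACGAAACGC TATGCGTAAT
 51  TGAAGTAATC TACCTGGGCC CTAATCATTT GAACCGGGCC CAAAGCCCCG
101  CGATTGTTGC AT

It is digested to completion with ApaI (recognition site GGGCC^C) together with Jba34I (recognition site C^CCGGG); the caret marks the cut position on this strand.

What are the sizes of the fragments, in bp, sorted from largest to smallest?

45, 25, 22, 20 bp

ApaI sites (GGGCCC) start at positions 66, 86.
ApaI cuts after base 5 of each site (before the last base), so after positions 70, 90.
The Jba34I site (CCCGGG) starts at position 25.
Jba34I cuts after the first base of each site, so after position 25.
Combined cut positions: 25, 70, 90.
Linear molecule, 3 cuts → 4 fragments:
  1–25 → 25 bp
  26–70 → 45 bp
  71–90 → 20 bp
  91–112 → 22 bp
Sorted largest to smallest: 45, 25, 22, 20 bp.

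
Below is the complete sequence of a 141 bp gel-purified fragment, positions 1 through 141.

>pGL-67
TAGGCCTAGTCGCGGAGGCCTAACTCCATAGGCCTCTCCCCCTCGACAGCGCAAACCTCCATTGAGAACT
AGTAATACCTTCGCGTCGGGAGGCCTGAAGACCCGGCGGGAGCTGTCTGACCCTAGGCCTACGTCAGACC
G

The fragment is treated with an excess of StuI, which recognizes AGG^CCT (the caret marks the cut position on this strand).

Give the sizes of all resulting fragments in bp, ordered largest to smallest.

61, 34, 14, 14, 14, 4 bp

StuI sites (AGGCCT) start at positions 2, 16, 30, 91, 125.
StuI cuts after base 3 of each site, so after positions 4, 18, 32, 93, 127.
Linear molecule, 5 cuts → 6 fragments:
  1–4 → 4 bp
  5–18 → 14 bp
  19–32 → 14 bp
  33–93 → 61 bp
  94–127 → 34 bp
  128–141 → 14 bp
Sorted largest to smallest: 61, 34, 14, 14, 14, 4 bp.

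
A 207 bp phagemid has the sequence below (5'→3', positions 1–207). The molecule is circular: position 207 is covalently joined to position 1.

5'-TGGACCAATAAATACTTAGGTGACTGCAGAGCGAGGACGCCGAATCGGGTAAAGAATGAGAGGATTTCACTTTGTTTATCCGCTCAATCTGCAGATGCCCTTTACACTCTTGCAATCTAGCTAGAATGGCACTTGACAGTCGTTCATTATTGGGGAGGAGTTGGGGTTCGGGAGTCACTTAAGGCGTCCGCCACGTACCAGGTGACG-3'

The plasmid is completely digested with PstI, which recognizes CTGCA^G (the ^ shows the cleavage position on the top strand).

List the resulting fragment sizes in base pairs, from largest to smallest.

PstI sites (CTGCAG) start at positions 24, 89.
PstI cuts after base 5 of each site (before the last base), so after positions 28, 93.
Circular molecule, 2 cuts → 2 fragments:
  29–93 → 65 bp
  94–207 then 1–28 → 114 + 28 = 142 bp
Sorted largest to smallest: 142, 65 bp.

142, 65 bp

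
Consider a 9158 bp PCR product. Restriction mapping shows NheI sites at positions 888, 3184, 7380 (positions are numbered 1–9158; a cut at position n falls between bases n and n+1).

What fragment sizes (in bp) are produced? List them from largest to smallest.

4196, 2296, 1778, 888 bp

Linear molecule, 3 cuts → 4 fragments:
  888 − 0 = 888 bp
  3184 − 888 = 2296 bp
  7380 − 3184 = 4196 bp
  9158 − 7380 = 1778 bp
Sorted largest to smallest: 4196, 2296, 1778, 888 bp.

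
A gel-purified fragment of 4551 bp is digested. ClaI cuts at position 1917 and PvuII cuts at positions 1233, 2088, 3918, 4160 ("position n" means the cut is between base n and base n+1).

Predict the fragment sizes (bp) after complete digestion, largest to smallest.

1830, 1233, 684, 391, 242, 171 bp

Combined cut positions (sorted): 1233, 1917, 2088, 3918, 4160.
Linear molecule, 5 cuts → 6 fragments:
  1233 − 0 = 1233 bp
  1917 − 1233 = 684 bp
  2088 − 1917 = 171 bp
  3918 − 2088 = 1830 bp
  4160 − 3918 = 242 bp
  4551 − 4160 = 391 bp
Sorted largest to smallest: 1830, 1233, 684, 391, 242, 171 bp.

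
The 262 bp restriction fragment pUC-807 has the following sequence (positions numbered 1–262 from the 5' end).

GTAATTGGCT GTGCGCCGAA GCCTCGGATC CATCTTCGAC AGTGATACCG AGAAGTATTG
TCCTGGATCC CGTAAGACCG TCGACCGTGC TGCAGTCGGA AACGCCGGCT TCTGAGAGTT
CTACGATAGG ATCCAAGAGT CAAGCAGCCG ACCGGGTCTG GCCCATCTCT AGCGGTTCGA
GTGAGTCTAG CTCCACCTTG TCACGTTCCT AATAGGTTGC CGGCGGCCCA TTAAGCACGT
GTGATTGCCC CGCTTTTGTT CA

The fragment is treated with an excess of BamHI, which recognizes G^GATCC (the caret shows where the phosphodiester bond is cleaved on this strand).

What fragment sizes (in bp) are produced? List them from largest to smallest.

133, 64, 39, 26 bp

BamHI sites (GGATCC) start at positions 26, 65, 129.
BamHI cuts after the first base of each site, so after positions 26, 65, 129.
Linear molecule, 3 cuts → 4 fragments:
  1–26 → 26 bp
  27–65 → 39 bp
  66–129 → 64 bp
  130–262 → 133 bp
Sorted largest to smallest: 133, 64, 39, 26 bp.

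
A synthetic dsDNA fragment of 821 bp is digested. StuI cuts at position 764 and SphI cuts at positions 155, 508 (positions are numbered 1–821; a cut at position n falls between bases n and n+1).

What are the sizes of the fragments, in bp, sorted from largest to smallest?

Combined cut positions (sorted): 155, 508, 764.
Linear molecule, 3 cuts → 4 fragments:
  155 − 0 = 155 bp
  508 − 155 = 353 bp
  764 − 508 = 256 bp
  821 − 764 = 57 bp
Sorted largest to smallest: 353, 256, 155, 57 bp.

353, 256, 155, 57 bp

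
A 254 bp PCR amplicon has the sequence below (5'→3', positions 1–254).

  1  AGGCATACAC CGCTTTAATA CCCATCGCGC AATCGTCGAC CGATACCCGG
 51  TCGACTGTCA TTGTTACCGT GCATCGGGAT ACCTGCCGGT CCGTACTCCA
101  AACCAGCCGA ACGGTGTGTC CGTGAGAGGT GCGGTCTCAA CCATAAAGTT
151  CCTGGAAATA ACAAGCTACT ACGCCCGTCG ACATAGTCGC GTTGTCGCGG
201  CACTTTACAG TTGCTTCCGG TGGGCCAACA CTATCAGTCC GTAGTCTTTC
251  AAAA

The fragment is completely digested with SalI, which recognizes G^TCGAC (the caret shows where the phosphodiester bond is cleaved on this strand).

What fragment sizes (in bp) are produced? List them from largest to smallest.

SalI sites (GTCGAC) start at positions 35, 50, 177.
SalI cuts after the first base of each site, so after positions 35, 50, 177.
Linear molecule, 3 cuts → 4 fragments:
  1–35 → 35 bp
  36–50 → 15 bp
  51–177 → 127 bp
  178–254 → 77 bp
Sorted largest to smallest: 127, 77, 35, 15 bp.

127, 77, 35, 15 bp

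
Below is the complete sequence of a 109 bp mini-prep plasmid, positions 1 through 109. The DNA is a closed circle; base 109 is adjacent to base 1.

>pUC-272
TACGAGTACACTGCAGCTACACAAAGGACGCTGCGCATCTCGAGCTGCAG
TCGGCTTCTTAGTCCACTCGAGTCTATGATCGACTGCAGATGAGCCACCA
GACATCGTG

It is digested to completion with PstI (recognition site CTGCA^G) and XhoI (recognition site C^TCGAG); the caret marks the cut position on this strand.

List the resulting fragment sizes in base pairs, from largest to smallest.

PstI sites (CTGCAG) start at positions 11, 45, 84.
PstI cuts after base 5 of each site (before the last base), so after positions 15, 49, 88.
XhoI sites (CTCGAG) start at positions 39, 67.
XhoI cuts after the first base of each site, so after positions 39, 67.
Combined cut positions: 15, 39, 49, 67, 88.
Circular molecule, 5 cuts → 5 fragments:
  16–39 → 24 bp
  40–49 → 10 bp
  50–67 → 18 bp
  68–88 → 21 bp
  89–109 then 1–15 → 21 + 15 = 36 bp
Sorted largest to smallest: 36, 24, 21, 18, 10 bp.

36, 24, 21, 18, 10 bp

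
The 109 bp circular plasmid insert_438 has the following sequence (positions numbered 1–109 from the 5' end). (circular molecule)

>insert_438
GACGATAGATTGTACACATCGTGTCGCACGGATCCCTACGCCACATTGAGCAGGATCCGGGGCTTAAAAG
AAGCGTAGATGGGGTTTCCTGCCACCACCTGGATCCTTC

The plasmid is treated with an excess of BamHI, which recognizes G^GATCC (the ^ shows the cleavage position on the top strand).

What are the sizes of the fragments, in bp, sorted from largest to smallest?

BamHI sites (GGATCC) start at positions 30, 53, 101.
BamHI cuts after the first base of each site, so after positions 30, 53, 101.
Circular molecule, 3 cuts → 3 fragments:
  31–53 → 23 bp
  54–101 → 48 bp
  102–109 then 1–30 → 8 + 30 = 38 bp
Sorted largest to smallest: 48, 38, 23 bp.

48, 38, 23 bp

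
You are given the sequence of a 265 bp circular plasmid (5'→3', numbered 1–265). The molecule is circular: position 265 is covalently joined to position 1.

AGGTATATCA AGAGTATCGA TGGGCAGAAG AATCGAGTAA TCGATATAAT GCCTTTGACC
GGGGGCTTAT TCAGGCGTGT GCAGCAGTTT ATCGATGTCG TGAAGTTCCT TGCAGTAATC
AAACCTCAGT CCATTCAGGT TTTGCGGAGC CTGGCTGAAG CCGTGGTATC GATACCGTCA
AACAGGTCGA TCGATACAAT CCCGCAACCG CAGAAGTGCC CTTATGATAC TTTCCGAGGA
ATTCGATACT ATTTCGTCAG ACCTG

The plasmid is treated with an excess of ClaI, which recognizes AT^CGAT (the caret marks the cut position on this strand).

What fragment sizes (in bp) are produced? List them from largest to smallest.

91, 77, 51, 24, 22 bp

ClaI sites (ATCGAT) start at positions 16, 40, 91, 168, 190.
ClaI cuts after base 2 of each site, so after positions 17, 41, 92, 169, 191.
Circular molecule, 5 cuts → 5 fragments:
  18–41 → 24 bp
  42–92 → 51 bp
  93–169 → 77 bp
  170–191 → 22 bp
  192–265 then 1–17 → 74 + 17 = 91 bp
Sorted largest to smallest: 91, 77, 51, 24, 22 bp.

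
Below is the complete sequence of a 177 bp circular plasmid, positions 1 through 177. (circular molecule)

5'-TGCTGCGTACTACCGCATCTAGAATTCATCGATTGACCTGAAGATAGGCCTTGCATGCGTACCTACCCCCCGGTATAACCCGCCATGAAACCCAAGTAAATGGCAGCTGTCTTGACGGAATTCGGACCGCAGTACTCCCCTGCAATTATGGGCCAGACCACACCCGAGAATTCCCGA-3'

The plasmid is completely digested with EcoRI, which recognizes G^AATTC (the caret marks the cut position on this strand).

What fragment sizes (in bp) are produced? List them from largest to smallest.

EcoRI sites (GAATTC) start at positions 22, 118, 168.
EcoRI cuts after the first base of each site, so after positions 22, 118, 168.
Circular molecule, 3 cuts → 3 fragments:
  23–118 → 96 bp
  119–168 → 50 bp
  169–177 then 1–22 → 9 + 22 = 31 bp
Sorted largest to smallest: 96, 50, 31 bp.

96, 50, 31 bp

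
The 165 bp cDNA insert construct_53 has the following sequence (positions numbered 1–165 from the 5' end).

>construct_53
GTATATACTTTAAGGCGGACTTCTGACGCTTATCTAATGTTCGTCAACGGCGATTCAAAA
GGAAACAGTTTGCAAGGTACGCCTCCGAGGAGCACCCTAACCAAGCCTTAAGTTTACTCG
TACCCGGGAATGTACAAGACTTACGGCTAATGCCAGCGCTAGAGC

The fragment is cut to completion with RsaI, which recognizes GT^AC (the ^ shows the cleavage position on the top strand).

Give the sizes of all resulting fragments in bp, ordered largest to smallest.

RsaI sites (GTAC) start at positions 77, 120, 132.
RsaI cuts after base 2 of each site, so after positions 78, 121, 133.
Linear molecule, 3 cuts → 4 fragments:
  1–78 → 78 bp
  79–121 → 43 bp
  122–133 → 12 bp
  134–165 → 32 bp
Sorted largest to smallest: 78, 43, 32, 12 bp.

78, 43, 32, 12 bp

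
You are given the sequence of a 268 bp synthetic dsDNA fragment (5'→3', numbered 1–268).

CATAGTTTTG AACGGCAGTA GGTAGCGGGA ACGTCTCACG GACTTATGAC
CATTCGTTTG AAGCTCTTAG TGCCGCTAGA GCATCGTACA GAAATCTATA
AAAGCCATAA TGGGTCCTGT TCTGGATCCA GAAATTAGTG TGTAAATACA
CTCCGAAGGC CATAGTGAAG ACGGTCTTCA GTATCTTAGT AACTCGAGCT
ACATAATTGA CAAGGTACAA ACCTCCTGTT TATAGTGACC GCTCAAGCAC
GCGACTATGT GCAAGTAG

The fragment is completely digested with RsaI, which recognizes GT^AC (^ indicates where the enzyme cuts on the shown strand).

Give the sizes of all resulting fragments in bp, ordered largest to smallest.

129, 87, 52 bp

RsaI sites (GTAC) start at positions 86, 215.
RsaI cuts after base 2 of each site, so after positions 87, 216.
Linear molecule, 2 cuts → 3 fragments:
  1–87 → 87 bp
  88–216 → 129 bp
  217–268 → 52 bp
Sorted largest to smallest: 129, 87, 52 bp.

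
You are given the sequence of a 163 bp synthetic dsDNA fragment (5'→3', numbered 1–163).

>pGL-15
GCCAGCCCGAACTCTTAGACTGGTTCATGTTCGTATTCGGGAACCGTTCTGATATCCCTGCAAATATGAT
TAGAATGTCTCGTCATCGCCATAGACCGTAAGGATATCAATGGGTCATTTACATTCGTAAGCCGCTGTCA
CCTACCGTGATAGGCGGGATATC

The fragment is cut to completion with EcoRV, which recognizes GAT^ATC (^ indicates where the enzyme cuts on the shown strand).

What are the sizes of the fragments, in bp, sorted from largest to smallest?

EcoRV sites (GATATC) start at positions 51, 103, 158.
EcoRV cuts after base 3 of each site, so after positions 53, 105, 160.
Linear molecule, 3 cuts → 4 fragments:
  1–53 → 53 bp
  54–105 → 52 bp
  106–160 → 55 bp
  161–163 → 3 bp
Sorted largest to smallest: 55, 53, 52, 3 bp.

55, 53, 52, 3 bp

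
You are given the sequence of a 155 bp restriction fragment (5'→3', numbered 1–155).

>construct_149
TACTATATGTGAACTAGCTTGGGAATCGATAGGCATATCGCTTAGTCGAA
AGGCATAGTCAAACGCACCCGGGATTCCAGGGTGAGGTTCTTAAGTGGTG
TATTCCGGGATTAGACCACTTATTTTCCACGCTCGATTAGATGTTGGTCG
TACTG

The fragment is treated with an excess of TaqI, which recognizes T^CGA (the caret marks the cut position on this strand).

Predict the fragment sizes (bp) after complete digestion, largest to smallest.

87, 26, 22, 20 bp

TaqI sites (TCGA) start at positions 26, 46, 133.
TaqI cuts after the first base of each site, so after positions 26, 46, 133.
Linear molecule, 3 cuts → 4 fragments:
  1–26 → 26 bp
  27–46 → 20 bp
  47–133 → 87 bp
  134–155 → 22 bp
Sorted largest to smallest: 87, 26, 22, 20 bp.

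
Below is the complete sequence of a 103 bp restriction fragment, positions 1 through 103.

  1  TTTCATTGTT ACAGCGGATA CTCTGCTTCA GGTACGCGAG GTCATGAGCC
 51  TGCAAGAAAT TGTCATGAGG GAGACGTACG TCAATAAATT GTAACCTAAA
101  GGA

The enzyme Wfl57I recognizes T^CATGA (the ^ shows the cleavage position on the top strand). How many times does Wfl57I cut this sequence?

TCATGA occurs starting at positions 42, 63.
Wfl57I cuts at 2 sites.

2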